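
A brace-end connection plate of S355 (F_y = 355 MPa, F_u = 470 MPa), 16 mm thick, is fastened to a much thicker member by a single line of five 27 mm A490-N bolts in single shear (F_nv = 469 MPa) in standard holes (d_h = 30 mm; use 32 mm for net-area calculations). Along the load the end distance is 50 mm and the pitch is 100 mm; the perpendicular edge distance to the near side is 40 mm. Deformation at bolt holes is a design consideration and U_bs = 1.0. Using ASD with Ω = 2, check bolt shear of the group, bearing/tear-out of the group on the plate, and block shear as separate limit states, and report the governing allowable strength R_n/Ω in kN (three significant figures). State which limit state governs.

671 kN (bolt shear governs)

Bolt shear: A_b = π·27²/4 = 572.6 mm²; R_n = 469 × 572.6 × 5 × 1 / 1000 = 1343 kN → 1343 / 2 = 671 kN.
Bearing: edge l_c = 35, r_n = 315.8 kN; interior l_c = 70, r_n = 487.3 kN; R_n = 315.8 + 4·487.3 = 2265 kN → 1130 kN.
Block shear: A_gv = 7200, A_nv = 4896, A_nt = 384 mm²; R_n = min(0.6F_uA_nv, 0.6F_yA_gv) + U_bs·F_u·A_nt = 1561 kN → 781 kN.
Bolt shear governs: 671 kN.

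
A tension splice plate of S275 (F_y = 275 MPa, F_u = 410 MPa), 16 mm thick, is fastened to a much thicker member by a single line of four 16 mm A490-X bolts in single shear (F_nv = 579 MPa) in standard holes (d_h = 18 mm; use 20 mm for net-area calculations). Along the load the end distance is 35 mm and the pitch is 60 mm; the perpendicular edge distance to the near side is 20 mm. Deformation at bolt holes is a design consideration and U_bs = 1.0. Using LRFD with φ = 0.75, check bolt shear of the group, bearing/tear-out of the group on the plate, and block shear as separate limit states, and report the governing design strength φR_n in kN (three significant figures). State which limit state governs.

Bolt shear: A_b = π·16²/4 = 201.1 mm²; R_n = 579 × 201.1 × 4 × 1 / 1000 = 465.7 kN → 0.75 × 465.7 = 349 kN.
Bearing: edge l_c = 26, r_n = 204.7 kN; interior l_c = 42, r_n = 251.9 kN; R_n = 204.7 + 3·251.9 = 960.4 kN → 720 kN.
Block shear: A_gv = 3440, A_nv = 2320, A_nt = 160 mm²; R_n = min(0.6F_uA_nv, 0.6F_yA_gv) + U_bs·F_u·A_nt = 633.2 kN → 475 kN.
Bolt shear governs: 349 kN.

349 kN (bolt shear governs)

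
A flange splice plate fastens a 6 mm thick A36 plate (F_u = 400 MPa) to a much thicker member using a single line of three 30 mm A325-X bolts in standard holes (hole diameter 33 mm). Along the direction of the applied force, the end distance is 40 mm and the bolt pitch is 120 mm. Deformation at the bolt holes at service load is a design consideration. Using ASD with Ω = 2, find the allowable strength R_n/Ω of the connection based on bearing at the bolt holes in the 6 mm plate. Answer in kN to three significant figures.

Per bolt r_n = 1.2 l_c t F_u ≤ 2.4 d t F_u; upper limit = 2.4 × 30 × 6 × 400 / 1000 = 172.8 kN.
Edge bolt: l_c = 40 − 33/2 = 23.5 mm → 1.2 × 23.5 × 6 × 400 / 1000 = 67.68 → r_n = 67.68 kN.
Interior bolts: l_c = 120 − 33 = 87 mm → 1.2 × 87 × 6 × 400 / 1000 = 250.6 → r_n = 172.8 kN.
R_n = 1 × 67.68 + 2 × 172.8 = 413.3 kN.
Allowable strength R_n/Ω = 413.3 / 2 = 207 kN.

207 kN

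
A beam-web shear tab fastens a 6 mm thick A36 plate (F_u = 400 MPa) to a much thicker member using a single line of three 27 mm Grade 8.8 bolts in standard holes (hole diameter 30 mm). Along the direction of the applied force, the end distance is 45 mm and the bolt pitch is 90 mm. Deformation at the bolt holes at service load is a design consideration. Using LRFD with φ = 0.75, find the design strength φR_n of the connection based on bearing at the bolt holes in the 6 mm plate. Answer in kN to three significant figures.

Per bolt r_n = 1.2 l_c t F_u ≤ 2.4 d t F_u; upper limit = 2.4 × 27 × 6 × 400 / 1000 = 155.5 kN.
Edge bolt: l_c = 45 − 30/2 = 30 mm → 1.2 × 30 × 6 × 400 / 1000 = 86.4 → r_n = 86.4 kN.
Interior bolts: l_c = 90 − 30 = 60 mm → 1.2 × 60 × 6 × 400 / 1000 = 172.8 → r_n = 155.5 kN.
R_n = 1 × 86.4 + 2 × 155.5 = 397.4 kN.
Design strength φR_n = 0.75 × 397.4 = 298 kN.

298 kN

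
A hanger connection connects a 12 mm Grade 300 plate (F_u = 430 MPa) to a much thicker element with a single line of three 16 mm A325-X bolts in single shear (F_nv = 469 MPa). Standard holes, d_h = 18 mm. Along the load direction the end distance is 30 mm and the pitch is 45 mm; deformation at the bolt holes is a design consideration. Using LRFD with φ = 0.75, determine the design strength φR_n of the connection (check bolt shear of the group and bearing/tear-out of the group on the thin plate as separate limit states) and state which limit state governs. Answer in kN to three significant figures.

212 kN (bolt shear governs)

Bolt shear: A_b = π·16²/4 = 201.1 mm²; R_n = 469 × 201.1 × 3 × 1 / 1000 = 282.9 kN → 0.75 × 282.9 = 212 kN.
Bearing (1.2 l_c t F_u ≤ 2.4 d t F_u): upper limit = 2.4·16·12·430 / 1000 = 198.1 kN.
  Edge l_c = 30 − 18/2 = 21 → r_n = 130 kN; interior l_c = 45 − 18 = 27 → r_n = 167.2 kN.
  R_n,bearing = 1·130 + 2·167.2 = 464.4 kN → 0.75 × 464.4 = 348 kN.
Bolt shear governs: 212 kN.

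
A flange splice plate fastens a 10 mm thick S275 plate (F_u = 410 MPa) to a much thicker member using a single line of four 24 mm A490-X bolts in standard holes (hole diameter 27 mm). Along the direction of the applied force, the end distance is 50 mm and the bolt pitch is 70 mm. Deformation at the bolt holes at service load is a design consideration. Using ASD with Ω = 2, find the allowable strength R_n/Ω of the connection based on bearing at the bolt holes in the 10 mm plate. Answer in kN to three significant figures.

407 kN

Per bolt r_n = 1.2 l_c t F_u ≤ 2.4 d t F_u; upper limit = 2.4 × 24 × 10 × 410 / 1000 = 236.2 kN.
Edge bolt: l_c = 50 − 27/2 = 36.5 mm → 1.2 × 36.5 × 10 × 410 / 1000 = 179.6 → r_n = 179.6 kN.
Interior bolts: l_c = 70 − 27 = 43 mm → 1.2 × 43 × 10 × 410 / 1000 = 211.6 → r_n = 211.6 kN.
R_n = 1 × 179.6 + 3 × 211.6 = 814.3 kN.
Allowable strength R_n/Ω = 814.3 / 2 = 407 kN.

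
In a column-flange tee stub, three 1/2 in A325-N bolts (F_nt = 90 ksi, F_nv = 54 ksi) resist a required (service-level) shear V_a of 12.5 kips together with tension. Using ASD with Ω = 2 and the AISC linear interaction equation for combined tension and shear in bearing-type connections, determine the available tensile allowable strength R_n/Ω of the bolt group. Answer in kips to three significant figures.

A_b = π·0.5²/4 = 0.1963 in²; f_rv = 12.5 / (3 × 0.1963) = 21.22 ksi.
F'_nt = 1.3 F_nt − (Ω F_nt / F_nv) f_rv = 1.3·90 − (2·90/54)·21.22 = 46.26 ksi, capped at F_nt → F'_nt = 46.26 ksi.
R_n = F'_nt · A_b · n = 46.26 × 0.1963 × 3 = 27.25 kips.
Allowable strength R_n/Ω = 27.25 / 2 = 13.6 kips.

13.6 kips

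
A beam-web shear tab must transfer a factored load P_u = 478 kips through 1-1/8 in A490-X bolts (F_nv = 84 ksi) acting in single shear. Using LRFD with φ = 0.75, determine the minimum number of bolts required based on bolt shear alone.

A_b = π·1.125²/4 = 0.994 in².
Per-bolt design strength φR_n = 0.75 × 84 × 0.994 × 1 = 62.62 kips.
n ≥ 478 / 62.62 = 7.633 → use 8 bolts.

8 bolts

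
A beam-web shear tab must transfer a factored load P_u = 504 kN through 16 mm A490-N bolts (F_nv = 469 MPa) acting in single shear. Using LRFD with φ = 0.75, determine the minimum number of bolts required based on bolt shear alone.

8 bolts

A_b = π·16²/4 = 201.1 mm².
Per-bolt design strength φR_n = 0.75 × 469 × 201.1 × 1 / 1000 = 70.72 kN.
n ≥ 504 / 70.72 = 7.126 → use 8 bolts.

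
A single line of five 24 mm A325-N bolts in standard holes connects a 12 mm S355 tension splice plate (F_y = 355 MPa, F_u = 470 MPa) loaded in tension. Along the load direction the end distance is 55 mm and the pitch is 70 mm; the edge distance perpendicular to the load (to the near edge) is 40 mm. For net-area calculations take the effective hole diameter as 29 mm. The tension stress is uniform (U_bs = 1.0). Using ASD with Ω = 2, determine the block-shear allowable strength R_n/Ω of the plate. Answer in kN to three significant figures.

Shear plane L_v = 55 + 4·70 = 335 mm; A_gv = 335 × 12 = 4020 mm².
A_nv = (335 − 4.5·29) × 12 = 2454 mm².
A_nt = (40 − 0.5·29) × 12 = 306 mm².
0.6 F_u A_nv = 692 kN; 0.6 F_y A_gv = 856.3 kN → shear rupture governs the shear term.
R_n = 692 + 1.0 × 470 × 306 / 1000 = 835.8 kN.
Allowable strength R_n/Ω = 835.8 / 2 = 418 kN.

418 kN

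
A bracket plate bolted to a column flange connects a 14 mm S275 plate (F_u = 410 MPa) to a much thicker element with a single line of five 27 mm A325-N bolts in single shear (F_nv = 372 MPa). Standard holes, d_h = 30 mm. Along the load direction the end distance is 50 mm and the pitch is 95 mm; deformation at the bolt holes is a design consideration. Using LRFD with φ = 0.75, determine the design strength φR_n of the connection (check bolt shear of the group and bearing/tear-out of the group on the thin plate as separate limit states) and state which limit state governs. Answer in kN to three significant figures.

799 kN (bolt shear governs)

Bolt shear: A_b = π·27²/4 = 572.6 mm²; R_n = 372 × 572.6 × 5 × 1 / 1000 = 1065 kN → 0.75 × 1065 = 799 kN.
Bearing (1.2 l_c t F_u ≤ 2.4 d t F_u): upper limit = 2.4·27·14·410 / 1000 = 372 kN.
  Edge l_c = 50 − 30/2 = 35 → r_n = 241.1 kN; interior l_c = 95 − 30 = 65 → r_n = 372 kN.
  R_n,bearing = 1·241.1 + 4·372 = 1729 kN → 0.75 × 1729 = 1300 kN.
Bolt shear governs: 799 kN.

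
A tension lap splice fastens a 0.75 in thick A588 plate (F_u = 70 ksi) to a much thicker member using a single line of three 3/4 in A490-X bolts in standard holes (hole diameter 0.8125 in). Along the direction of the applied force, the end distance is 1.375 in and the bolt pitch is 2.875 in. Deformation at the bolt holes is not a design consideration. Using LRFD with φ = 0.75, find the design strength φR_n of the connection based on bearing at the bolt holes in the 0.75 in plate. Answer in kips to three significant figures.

234 kips

Per bolt r_n = 1.5 l_c t F_u ≤ 3.0 d t F_u; upper limit = 3.0 × 0.75 × 0.75 × 70 = 118.1 kips.
Edge bolt: l_c = 1.375 − 0.8125/2 = 0.9688 in → 1.5 × 0.9688 × 0.75 × 70 = 76.29 → r_n = 76.29 kips.
Interior bolts: l_c = 2.875 − 0.8125 = 2.062 in → 1.5 × 2.062 × 0.75 × 70 = 162.4 → r_n = 118.1 kips.
R_n = 1 × 76.29 + 2 × 118.1 = 312.5 kips.
Design strength φR_n = 0.75 × 312.5 = 234 kips.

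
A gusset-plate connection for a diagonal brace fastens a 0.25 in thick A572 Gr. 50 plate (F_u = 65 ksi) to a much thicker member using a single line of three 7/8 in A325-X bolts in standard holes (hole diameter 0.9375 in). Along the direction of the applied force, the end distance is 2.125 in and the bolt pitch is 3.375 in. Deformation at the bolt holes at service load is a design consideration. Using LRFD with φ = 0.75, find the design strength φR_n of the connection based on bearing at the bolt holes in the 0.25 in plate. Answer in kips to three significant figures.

75.4 kips

Per bolt r_n = 1.2 l_c t F_u ≤ 2.4 d t F_u; upper limit = 2.4 × 0.875 × 0.25 × 65 = 34.12 kips.
Edge bolt: l_c = 2.125 − 0.9375/2 = 1.656 in → 1.2 × 1.656 × 0.25 × 65 = 32.3 → r_n = 32.3 kips.
Interior bolts: l_c = 3.375 − 0.9375 = 2.438 in → 1.2 × 2.438 × 0.25 × 65 = 47.53 → r_n = 34.12 kips.
R_n = 1 × 32.3 + 2 × 34.12 = 100.5 kips.
Design strength φR_n = 0.75 × 100.5 = 75.4 kips.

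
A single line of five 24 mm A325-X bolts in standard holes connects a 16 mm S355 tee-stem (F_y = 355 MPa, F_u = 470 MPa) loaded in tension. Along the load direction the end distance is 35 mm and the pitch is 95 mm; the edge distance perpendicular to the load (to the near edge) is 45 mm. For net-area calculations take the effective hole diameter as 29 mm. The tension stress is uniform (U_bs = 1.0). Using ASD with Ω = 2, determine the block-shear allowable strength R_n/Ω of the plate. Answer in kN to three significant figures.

Shear plane L_v = 35 + 4·95 = 415 mm; A_gv = 415 × 16 = 6640 mm².
A_nv = (415 − 4.5·29) × 16 = 4552 mm².
A_nt = (45 − 0.5·29) × 16 = 488 mm².
0.6 F_u A_nv = 1284 kN; 0.6 F_y A_gv = 1414 kN → shear rupture governs the shear term.
R_n = 1284 + 1.0 × 470 × 488 / 1000 = 1513 kN.
Allowable strength R_n/Ω = 1513 / 2 = 757 kN.

757 kN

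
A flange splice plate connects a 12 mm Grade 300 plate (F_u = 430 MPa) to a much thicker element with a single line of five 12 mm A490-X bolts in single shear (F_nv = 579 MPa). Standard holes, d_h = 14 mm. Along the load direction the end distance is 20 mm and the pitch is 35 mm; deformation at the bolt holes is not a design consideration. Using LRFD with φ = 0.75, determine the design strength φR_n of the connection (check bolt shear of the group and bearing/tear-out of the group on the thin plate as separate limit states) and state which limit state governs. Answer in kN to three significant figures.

246 kN (bolt shear governs)

Bolt shear: A_b = π·12²/4 = 113.1 mm²; R_n = 579 × 113.1 × 5 × 1 / 1000 = 327.4 kN → 0.75 × 327.4 = 246 kN.
Bearing (1.5 l_c t F_u ≤ 3.0 d t F_u): upper limit = 3.0·12·12·430 / 1000 = 185.8 kN.
  Edge l_c = 20 − 14/2 = 13 → r_n = 100.6 kN; interior l_c = 35 − 14 = 21 → r_n = 162.5 kN.
  R_n,bearing = 1·100.6 + 4·162.5 = 750.8 kN → 0.75 × 750.8 = 563 kN.
Bolt shear governs: 246 kN.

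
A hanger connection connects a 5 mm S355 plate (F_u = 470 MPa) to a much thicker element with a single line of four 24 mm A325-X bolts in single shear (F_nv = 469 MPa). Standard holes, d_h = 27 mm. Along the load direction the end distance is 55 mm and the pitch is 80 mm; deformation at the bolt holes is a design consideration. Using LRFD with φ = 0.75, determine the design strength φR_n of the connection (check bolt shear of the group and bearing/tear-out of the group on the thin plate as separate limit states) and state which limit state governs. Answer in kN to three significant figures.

392 kN (bearing governs)

Bolt shear: A_b = π·24²/4 = 452.4 mm²; R_n = 469 × 452.4 × 4 × 1 / 1000 = 848.7 kN → 0.75 × 848.7 = 637 kN.
Bearing (1.2 l_c t F_u ≤ 2.4 d t F_u): upper limit = 2.4·24·5·470 / 1000 = 135.4 kN.
  Edge l_c = 55 − 27/2 = 41.5 → r_n = 117 kN; interior l_c = 80 − 27 = 53 → r_n = 135.4 kN.
  R_n,bearing = 1·117 + 3·135.4 = 523.1 kN → 0.75 × 523.1 = 392 kN.
Bearing governs: 392 kN.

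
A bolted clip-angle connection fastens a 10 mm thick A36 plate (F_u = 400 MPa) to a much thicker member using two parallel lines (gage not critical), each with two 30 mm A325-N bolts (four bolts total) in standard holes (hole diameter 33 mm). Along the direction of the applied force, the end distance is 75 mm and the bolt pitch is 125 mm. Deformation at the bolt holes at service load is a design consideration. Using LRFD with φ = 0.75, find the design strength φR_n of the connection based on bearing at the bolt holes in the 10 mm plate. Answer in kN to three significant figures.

Per bolt r_n = 1.2 l_c t F_u ≤ 2.4 d t F_u; upper limit = 2.4 × 30 × 10 × 400 / 1000 = 288 kN.
Edge bolt: l_c = 75 − 33/2 = 58.5 mm → 1.2 × 58.5 × 10 × 400 / 1000 = 280.8 → r_n = 280.8 kN.
Interior bolts: l_c = 125 − 33 = 92 mm → 1.2 × 92 × 10 × 400 / 1000 = 441.6 → r_n = 288 kN.
R_n = 2 × 280.8 + 2 × 288 = 1138 kN.
Design strength φR_n = 0.75 × 1138 = 853 kN.

853 kN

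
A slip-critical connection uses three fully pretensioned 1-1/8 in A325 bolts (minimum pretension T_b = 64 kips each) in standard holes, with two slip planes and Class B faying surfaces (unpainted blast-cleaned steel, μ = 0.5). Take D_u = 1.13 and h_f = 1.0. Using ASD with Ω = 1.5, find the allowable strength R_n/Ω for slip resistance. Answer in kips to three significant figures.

R_n = μ · D_u · h_f · T_b · n_s · n_b = 0.5 × 1.13 × 1.0 × 64 × 2 × 3 = 217 kips.
Allowable strength R_n/Ω = 217 / 1.5 = 145 kips.

145 kips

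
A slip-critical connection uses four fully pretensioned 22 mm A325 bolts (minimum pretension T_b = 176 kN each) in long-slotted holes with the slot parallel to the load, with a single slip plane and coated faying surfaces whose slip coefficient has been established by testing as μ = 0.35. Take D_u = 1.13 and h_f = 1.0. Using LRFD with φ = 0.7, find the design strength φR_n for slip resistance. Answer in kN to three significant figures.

R_n = μ · D_u · h_f · T_b · n_s · n_b = 0.35 × 1.13 × 1.0 × 176 × 1 × 4 = 278.4 kN.
Design strength φR_n = 0.7 × 278.4 = 195 kN.

195 kN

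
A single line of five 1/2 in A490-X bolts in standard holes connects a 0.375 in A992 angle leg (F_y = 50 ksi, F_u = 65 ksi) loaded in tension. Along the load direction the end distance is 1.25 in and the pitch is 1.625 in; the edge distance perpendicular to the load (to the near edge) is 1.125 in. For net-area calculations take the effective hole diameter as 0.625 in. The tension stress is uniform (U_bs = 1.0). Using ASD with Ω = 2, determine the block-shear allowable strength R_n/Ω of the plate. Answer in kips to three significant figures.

46 kips

Shear plane L_v = 1.25 + 4·1.625 = 7.75 in; A_gv = 7.75 × 0.375 = 2.906 in².
A_nv = (7.75 − 4.5·0.625) × 0.375 = 1.852 in².
A_nt = (1.125 − 0.5·0.625) × 0.375 = 0.3047 in².
0.6 F_u A_nv = 72.21 kips; 0.6 F_y A_gv = 87.19 kips → shear rupture governs the shear term.
R_n = 72.21 + 1.0 × 65 × 0.3047 = 92.02 kips.
Allowable strength R_n/Ω = 92.02 / 2 = 46 kips.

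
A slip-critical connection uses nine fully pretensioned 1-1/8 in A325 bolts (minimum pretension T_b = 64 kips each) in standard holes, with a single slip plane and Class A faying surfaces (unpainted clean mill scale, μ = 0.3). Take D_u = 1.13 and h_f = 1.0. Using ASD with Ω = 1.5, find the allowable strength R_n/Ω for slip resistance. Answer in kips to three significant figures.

130 kips

R_n = μ · D_u · h_f · T_b · n_s · n_b = 0.3 × 1.13 × 1.0 × 64 × 1 × 9 = 195.3 kips.
Allowable strength R_n/Ω = 195.3 / 1.5 = 130 kips.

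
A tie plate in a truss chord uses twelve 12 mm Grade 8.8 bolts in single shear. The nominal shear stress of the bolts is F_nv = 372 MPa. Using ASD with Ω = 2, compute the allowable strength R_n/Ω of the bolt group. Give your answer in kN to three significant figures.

252 kN

A_b = π × 12² / 4 = 113.1 mm².
R_n = F_nv · A_b · n · n_s = 372 × 113.1 × 12 × 1 / 1000 = 504.9 kN.
Allowable strength R_n/Ω = 504.9 / 2 = 252 kN.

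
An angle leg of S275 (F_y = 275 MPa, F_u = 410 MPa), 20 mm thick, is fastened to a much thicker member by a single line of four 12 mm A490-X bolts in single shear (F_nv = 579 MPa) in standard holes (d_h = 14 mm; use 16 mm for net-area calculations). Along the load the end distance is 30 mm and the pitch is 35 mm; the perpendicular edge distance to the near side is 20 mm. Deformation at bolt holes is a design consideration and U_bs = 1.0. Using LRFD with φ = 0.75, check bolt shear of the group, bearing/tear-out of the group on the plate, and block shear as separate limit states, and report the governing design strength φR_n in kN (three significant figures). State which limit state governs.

196 kN (bolt shear governs)

Bolt shear: A_b = π·12²/4 = 113.1 mm²; R_n = 579 × 113.1 × 4 × 1 / 1000 = 261.9 kN → 0.75 × 261.9 = 196 kN.
Bearing: edge l_c = 23, r_n = 226.3 kN; interior l_c = 21, r_n = 206.6 kN; R_n = 226.3 + 3·206.6 = 846.2 kN → 635 kN.
Block shear: A_gv = 2700, A_nv = 1580, A_nt = 240 mm²; R_n = min(0.6F_uA_nv, 0.6F_yA_gv) + U_bs·F_u·A_nt = 487.1 kN → 365 kN.
Bolt shear governs: 196 kN.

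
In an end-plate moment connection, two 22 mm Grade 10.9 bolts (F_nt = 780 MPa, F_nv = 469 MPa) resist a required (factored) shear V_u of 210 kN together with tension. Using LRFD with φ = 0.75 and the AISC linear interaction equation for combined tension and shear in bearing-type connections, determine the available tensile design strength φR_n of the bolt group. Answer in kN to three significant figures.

A_b = π·22²/4 = 380.1 mm²; f_rv = 210 × 1000 / (2 × 380.1) = 276.2 MPa.
F'_nt = 1.3 F_nt − (F_nt / φF_nv) f_rv = 1.3·780 − (780/(0.75·469))·276.2 = 401.5 MPa, capped at F_nt → F'_nt = 401.5 MPa.
R_n = F'_nt · A_b · n = 401.5 × 380.1 × 2 / 1000 = 305.2 kN.
Design strength φR_n = 0.75 × 305.2 = 229 kN.

229 kN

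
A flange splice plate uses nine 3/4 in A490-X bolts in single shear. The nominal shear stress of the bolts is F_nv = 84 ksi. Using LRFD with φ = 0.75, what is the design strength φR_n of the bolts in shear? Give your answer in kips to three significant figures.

250 kips

A_b = π × 0.75² / 4 = 0.4418 in².
R_n = F_nv · A_b · n · n_s = 84 × 0.4418 × 9 × 1 = 334 kips.
Design strength φR_n = 0.75 × 334 = 250 kips.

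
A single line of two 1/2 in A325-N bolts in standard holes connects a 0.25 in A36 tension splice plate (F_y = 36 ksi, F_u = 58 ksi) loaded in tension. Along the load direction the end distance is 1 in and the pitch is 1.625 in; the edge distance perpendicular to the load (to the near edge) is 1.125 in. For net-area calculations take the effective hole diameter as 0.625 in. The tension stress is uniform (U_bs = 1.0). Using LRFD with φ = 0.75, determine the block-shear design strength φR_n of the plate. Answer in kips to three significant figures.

19.5 kips

Shear plane L_v = 1 + 1·1.625 = 2.625 in; A_gv = 2.625 × 0.25 = 0.6562 in².
A_nv = (2.625 − 1.5·0.625) × 0.25 = 0.4219 in².
A_nt = (1.125 − 0.5·0.625) × 0.25 = 0.2031 in².
0.6 F_u A_nv = 14.68 kips; 0.6 F_y A_gv = 14.17 kips → shear yielding governs the shear term.
R_n = 14.17 + 1.0 × 58 × 0.2031 = 25.96 kips.
Design strength φR_n = 0.75 × 25.96 = 19.5 kips.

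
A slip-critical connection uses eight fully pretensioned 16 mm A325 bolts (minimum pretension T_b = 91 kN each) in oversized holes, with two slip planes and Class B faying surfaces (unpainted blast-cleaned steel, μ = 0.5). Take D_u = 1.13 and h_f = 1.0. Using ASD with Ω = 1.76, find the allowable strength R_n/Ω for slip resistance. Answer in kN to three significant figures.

467 kN

R_n = μ · D_u · h_f · T_b · n_s · n_b = 0.5 × 1.13 × 1.0 × 91 × 2 × 8 = 822.6 kN.
Allowable strength R_n/Ω = 822.6 / 1.76 = 467 kN.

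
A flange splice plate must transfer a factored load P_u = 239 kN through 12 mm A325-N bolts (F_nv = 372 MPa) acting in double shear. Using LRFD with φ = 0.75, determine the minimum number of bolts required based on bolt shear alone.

4 bolts

A_b = π·12²/4 = 113.1 mm².
Per-bolt design strength φR_n = 0.75 × 372 × 113.1 × 2 / 1000 = 63.11 kN.
n ≥ 239 / 63.11 = 3.787 → use 4 bolts.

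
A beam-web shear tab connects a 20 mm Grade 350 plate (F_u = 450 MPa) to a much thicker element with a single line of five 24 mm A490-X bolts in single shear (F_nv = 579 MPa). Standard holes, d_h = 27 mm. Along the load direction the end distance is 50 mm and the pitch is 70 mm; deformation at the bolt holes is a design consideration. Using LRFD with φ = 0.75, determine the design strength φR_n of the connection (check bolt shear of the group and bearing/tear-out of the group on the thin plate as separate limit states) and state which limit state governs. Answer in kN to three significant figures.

982 kN (bolt shear governs)

Bolt shear: A_b = π·24²/4 = 452.4 mm²; R_n = 579 × 452.4 × 5 × 1 / 1000 = 1310 kN → 0.75 × 1310 = 982 kN.
Bearing (1.2 l_c t F_u ≤ 2.4 d t F_u): upper limit = 2.4·24·20·450 / 1000 = 518.4 kN.
  Edge l_c = 50 − 27/2 = 36.5 → r_n = 394.2 kN; interior l_c = 70 − 27 = 43 → r_n = 464.4 kN.
  R_n,bearing = 1·394.2 + 4·464.4 = 2252 kN → 0.75 × 2252 = 1690 kN.
Bolt shear governs: 982 kN.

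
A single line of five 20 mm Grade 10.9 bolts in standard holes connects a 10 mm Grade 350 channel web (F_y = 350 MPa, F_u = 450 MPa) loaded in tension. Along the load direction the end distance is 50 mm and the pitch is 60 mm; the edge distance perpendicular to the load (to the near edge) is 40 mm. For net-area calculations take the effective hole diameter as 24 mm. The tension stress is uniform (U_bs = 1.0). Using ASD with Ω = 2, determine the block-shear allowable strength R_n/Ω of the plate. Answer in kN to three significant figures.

Shear plane L_v = 50 + 4·60 = 290 mm; A_gv = 290 × 10 = 2900 mm².
A_nv = (290 − 4.5·24) × 10 = 1820 mm².
A_nt = (40 − 0.5·24) × 10 = 280 mm².
0.6 F_u A_nv = 491.4 kN; 0.6 F_y A_gv = 609 kN → shear rupture governs the shear term.
R_n = 491.4 + 1.0 × 450 × 280 / 1000 = 617.4 kN.
Allowable strength R_n/Ω = 617.4 / 2 = 309 kN.

309 kN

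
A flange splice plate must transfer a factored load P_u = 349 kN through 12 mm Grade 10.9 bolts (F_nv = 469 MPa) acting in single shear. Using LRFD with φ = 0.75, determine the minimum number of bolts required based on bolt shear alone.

9 bolts

A_b = π·12²/4 = 113.1 mm².
Per-bolt design strength φR_n = 0.75 × 469 × 113.1 × 1 / 1000 = 39.78 kN.
n ≥ 349 / 39.78 = 8.773 → use 9 bolts.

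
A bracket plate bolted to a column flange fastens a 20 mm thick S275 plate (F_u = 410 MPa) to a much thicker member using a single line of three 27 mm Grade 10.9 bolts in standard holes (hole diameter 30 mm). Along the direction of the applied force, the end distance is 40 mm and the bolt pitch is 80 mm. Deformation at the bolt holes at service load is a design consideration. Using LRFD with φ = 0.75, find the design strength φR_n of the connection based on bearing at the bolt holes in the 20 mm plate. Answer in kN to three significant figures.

922 kN

Per bolt r_n = 1.2 l_c t F_u ≤ 2.4 d t F_u; upper limit = 2.4 × 27 × 20 × 410 / 1000 = 531.4 kN.
Edge bolt: l_c = 40 − 30/2 = 25 mm → 1.2 × 25 × 20 × 410 / 1000 = 246 → r_n = 246 kN.
Interior bolts: l_c = 80 − 30 = 50 mm → 1.2 × 50 × 20 × 410 / 1000 = 492 → r_n = 492 kN.
R_n = 1 × 246 + 2 × 492 = 1230 kN.
Design strength φR_n = 0.75 × 1230 = 922 kN.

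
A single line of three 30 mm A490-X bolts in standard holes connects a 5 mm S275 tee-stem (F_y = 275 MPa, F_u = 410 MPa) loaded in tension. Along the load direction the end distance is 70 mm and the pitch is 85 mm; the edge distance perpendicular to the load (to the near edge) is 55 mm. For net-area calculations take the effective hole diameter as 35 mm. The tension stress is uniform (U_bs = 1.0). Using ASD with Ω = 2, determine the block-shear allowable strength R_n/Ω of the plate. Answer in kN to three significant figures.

132 kN

Shear plane L_v = 70 + 2·85 = 240 mm; A_gv = 240 × 5 = 1200 mm².
A_nv = (240 − 2.5·35) × 5 = 762.5 mm².
A_nt = (55 − 0.5·35) × 5 = 187.5 mm².
0.6 F_u A_nv = 187.6 kN; 0.6 F_y A_gv = 198 kN → shear rupture governs the shear term.
R_n = 187.6 + 1.0 × 410 × 187.5 / 1000 = 264.5 kN.
Allowable strength R_n/Ω = 264.5 / 2 = 132 kN.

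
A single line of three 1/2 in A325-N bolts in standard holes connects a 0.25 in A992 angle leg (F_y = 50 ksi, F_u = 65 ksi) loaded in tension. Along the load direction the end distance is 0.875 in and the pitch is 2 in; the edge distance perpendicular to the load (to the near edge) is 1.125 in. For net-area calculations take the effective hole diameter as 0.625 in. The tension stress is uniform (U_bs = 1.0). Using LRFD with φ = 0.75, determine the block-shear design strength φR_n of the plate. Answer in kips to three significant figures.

Shear plane L_v = 0.875 + 2·2 = 4.875 in; A_gv = 4.875 × 0.25 = 1.219 in².
A_nv = (4.875 − 2.5·0.625) × 0.25 = 0.8281 in².
A_nt = (1.125 − 0.5·0.625) × 0.25 = 0.2031 in².
0.6 F_u A_nv = 32.3 kips; 0.6 F_y A_gv = 36.56 kips → shear rupture governs the shear term.
R_n = 32.3 + 1.0 × 65 × 0.2031 = 45.5 kips.
Design strength φR_n = 0.75 × 45.5 = 34.1 kips.

34.1 kips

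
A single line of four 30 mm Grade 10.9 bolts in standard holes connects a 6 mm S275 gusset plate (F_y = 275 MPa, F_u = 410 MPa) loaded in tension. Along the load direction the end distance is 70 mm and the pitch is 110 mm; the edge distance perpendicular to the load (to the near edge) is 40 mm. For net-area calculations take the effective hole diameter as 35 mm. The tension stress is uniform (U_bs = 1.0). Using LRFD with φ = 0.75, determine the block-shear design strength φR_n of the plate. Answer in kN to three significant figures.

Shear plane L_v = 70 + 3·110 = 400 mm; A_gv = 400 × 6 = 2400 mm².
A_nv = (400 − 3.5·35) × 6 = 1665 mm².
A_nt = (40 − 0.5·35) × 6 = 135 mm².
0.6 F_u A_nv = 409.6 kN; 0.6 F_y A_gv = 396 kN → shear yielding governs the shear term.
R_n = 396 + 1.0 × 410 × 135 / 1000 = 451.4 kN.
Design strength φR_n = 0.75 × 451.4 = 339 kN.

339 kN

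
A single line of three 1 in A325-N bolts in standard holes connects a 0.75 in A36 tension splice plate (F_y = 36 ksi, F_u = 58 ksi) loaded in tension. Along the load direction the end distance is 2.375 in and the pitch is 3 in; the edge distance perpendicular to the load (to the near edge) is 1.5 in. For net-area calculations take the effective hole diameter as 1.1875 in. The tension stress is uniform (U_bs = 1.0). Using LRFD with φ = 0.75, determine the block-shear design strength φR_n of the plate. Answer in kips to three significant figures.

131 kips

Shear plane L_v = 2.375 + 2·3 = 8.375 in; A_gv = 8.375 × 0.75 = 6.281 in².
A_nv = (8.375 − 2.5·1.1875) × 0.75 = 4.055 in².
A_nt = (1.5 − 0.5·1.1875) × 0.75 = 0.6797 in².
0.6 F_u A_nv = 141.1 kips; 0.6 F_y A_gv = 135.7 kips → shear yielding governs the shear term.
R_n = 135.7 + 1.0 × 58 × 0.6797 = 175.1 kips.
Design strength φR_n = 0.75 × 175.1 = 131 kips.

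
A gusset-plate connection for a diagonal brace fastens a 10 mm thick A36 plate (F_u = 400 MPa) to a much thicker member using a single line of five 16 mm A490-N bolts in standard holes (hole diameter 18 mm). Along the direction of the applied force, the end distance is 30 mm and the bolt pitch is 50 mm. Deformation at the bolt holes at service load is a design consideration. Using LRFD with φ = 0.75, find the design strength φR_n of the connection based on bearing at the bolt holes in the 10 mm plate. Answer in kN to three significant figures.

536 kN

Per bolt r_n = 1.2 l_c t F_u ≤ 2.4 d t F_u; upper limit = 2.4 × 16 × 10 × 400 / 1000 = 153.6 kN.
Edge bolt: l_c = 30 − 18/2 = 21 mm → 1.2 × 21 × 10 × 400 / 1000 = 100.8 → r_n = 100.8 kN.
Interior bolts: l_c = 50 − 18 = 32 mm → 1.2 × 32 × 10 × 400 / 1000 = 153.6 → r_n = 153.6 kN.
R_n = 1 × 100.8 + 4 × 153.6 = 715.2 kN.
Design strength φR_n = 0.75 × 715.2 = 536 kN.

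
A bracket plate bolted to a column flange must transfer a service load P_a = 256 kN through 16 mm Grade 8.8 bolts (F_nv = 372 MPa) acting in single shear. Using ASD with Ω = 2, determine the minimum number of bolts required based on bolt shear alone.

7 bolts

A_b = π·16²/4 = 201.1 mm².
Per-bolt allowable strength R_n/Ω = 372 × 201.1 × 1 / 1000 / 2 = 37.4 kN.
n ≥ 256 / 37.4 = 6.845 → use 7 bolts.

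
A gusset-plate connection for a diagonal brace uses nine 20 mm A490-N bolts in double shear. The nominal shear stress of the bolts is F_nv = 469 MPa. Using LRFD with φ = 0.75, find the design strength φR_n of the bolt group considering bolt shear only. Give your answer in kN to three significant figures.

A_b = π × 20² / 4 = 314.2 mm².
R_n = F_nv · A_b · n · n_s = 469 × 314.2 × 9 × 2 / 1000 = 2652 kN.
Design strength φR_n = 0.75 × 2652 = 1990 kN.

1990 kN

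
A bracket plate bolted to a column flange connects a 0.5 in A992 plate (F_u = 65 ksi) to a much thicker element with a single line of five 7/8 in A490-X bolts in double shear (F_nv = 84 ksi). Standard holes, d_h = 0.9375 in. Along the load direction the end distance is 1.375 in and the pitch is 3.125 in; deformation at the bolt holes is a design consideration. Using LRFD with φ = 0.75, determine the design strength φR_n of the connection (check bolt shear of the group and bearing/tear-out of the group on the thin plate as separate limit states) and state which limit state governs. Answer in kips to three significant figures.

Bolt shear: A_b = π·0.875²/4 = 0.6013 in²; R_n = 84 × 0.6013 × 5 × 2 = 505.1 kips → 0.75 × 505.1 = 379 kips.
Bearing (1.2 l_c t F_u ≤ 2.4 d t F_u): upper limit = 2.4·0.875·0.5·65 = 68.25 kips.
  Edge l_c = 1.375 − 0.9375/2 = 0.9062 → r_n = 35.34 kips; interior l_c = 3.125 − 0.9375 = 2.188 → r_n = 68.25 kips.
  R_n,bearing = 1·35.34 + 4·68.25 = 308.3 kips → 0.75 × 308.3 = 231 kips.
Bearing governs: 231 kips.

231 kips (bearing governs)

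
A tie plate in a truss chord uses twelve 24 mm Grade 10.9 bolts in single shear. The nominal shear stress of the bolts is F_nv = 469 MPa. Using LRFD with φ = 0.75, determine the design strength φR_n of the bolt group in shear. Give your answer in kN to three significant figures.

1910 kN

A_b = π × 24² / 4 = 452.4 mm².
R_n = F_nv · A_b · n · n_s = 469 × 452.4 × 12 × 1 / 1000 = 2546 kN.
Design strength φR_n = 0.75 × 2546 = 1910 kN.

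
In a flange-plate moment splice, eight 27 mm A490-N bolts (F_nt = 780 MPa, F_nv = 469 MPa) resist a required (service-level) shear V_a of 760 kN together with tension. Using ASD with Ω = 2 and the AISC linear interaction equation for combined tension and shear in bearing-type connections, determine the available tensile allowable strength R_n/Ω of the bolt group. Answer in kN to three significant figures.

1060 kN

A_b = π·27²/4 = 572.6 mm²; f_rv = 760 × 1000 / (8 × 572.6) = 165.9 MPa.
F'_nt = 1.3 F_nt − (Ω F_nt / F_nv) f_rv = 1.3·780 − (2·780/469)·165.9 = 462.1 MPa, capped at F_nt → F'_nt = 462.1 MPa.
R_n = F'_nt · A_b · n = 462.1 × 572.6 × 8 / 1000 = 2117 kN.
Allowable strength R_n/Ω = 2117 / 2 = 1060 kN.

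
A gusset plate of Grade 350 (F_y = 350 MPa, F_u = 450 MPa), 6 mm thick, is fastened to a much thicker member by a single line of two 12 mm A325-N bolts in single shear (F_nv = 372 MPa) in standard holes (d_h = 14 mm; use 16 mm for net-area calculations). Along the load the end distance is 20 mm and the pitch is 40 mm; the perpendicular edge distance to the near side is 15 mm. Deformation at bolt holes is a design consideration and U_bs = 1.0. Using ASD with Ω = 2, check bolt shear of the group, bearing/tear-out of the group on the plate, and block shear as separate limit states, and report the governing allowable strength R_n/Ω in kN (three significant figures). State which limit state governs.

38.6 kN (block shear governs)

Bolt shear: A_b = π·12²/4 = 113.1 mm²; R_n = 372 × 113.1 × 2 × 1 / 1000 = 84.14 kN → 84.14 / 2 = 42.1 kN.
Bearing: edge l_c = 13, r_n = 42.12 kN; interior l_c = 26, r_n = 77.76 kN; R_n = 42.12 + 1·77.76 = 119.9 kN → 59.9 kN.
Block shear: A_gv = 360, A_nv = 216, A_nt = 42 mm²; R_n = min(0.6F_uA_nv, 0.6F_yA_gv) + U_bs·F_u·A_nt = 77.22 kN → 38.6 kN.
Block shear governs: 38.6 kN.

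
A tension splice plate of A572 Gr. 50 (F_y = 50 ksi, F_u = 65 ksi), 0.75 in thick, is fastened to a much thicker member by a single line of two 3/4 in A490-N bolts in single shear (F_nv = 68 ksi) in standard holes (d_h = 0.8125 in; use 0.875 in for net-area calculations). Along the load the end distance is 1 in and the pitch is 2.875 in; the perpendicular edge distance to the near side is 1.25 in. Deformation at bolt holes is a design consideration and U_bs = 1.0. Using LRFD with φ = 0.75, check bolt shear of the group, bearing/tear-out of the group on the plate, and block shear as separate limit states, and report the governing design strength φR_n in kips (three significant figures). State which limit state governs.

45.1 kips (bolt shear governs)

Bolt shear: A_b = π·0.75²/4 = 0.4418 in²; R_n = 68 × 0.4418 × 2 × 1 = 60.08 kips → 0.75 × 60.08 = 45.1 kips.
Bearing: edge l_c = 0.5938, r_n = 34.73 kips; interior l_c = 2.062, r_n = 87.75 kips; R_n = 34.73 + 1·87.75 = 122.5 kips → 91.9 kips.
Block shear: A_gv = 2.906, A_nv = 1.922, A_nt = 0.6094 in²; R_n = min(0.6F_uA_nv, 0.6F_yA_gv) + U_bs·F_u·A_nt = 114.6 kips → 85.9 kips.
Bolt shear governs: 45.1 kips.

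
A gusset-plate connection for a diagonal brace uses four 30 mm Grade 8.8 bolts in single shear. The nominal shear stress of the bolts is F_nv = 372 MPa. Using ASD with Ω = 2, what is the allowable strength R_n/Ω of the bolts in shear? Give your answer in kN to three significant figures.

A_b = π × 30² / 4 = 706.9 mm².
R_n = F_nv · A_b · n · n_s = 372 × 706.9 × 4 × 1 / 1000 = 1052 kN.
Allowable strength R_n/Ω = 1052 / 2 = 526 kN.

526 kN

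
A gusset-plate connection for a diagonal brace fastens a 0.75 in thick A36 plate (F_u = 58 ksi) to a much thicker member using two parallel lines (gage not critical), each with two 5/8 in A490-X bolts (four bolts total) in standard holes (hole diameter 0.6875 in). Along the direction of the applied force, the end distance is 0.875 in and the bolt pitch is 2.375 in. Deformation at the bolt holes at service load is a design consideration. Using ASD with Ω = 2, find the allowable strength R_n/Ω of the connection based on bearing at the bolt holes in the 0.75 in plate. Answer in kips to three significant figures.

93 kips

Per bolt r_n = 1.2 l_c t F_u ≤ 2.4 d t F_u; upper limit = 2.4 × 0.625 × 0.75 × 58 = 65.25 kips.
Edge bolt: l_c = 0.875 − 0.6875/2 = 0.5312 in → 1.2 × 0.5312 × 0.75 × 58 = 27.73 → r_n = 27.73 kips.
Interior bolts: l_c = 2.375 − 0.6875 = 1.688 in → 1.2 × 1.688 × 0.75 × 58 = 88.09 → r_n = 65.25 kips.
R_n = 2 × 27.73 + 2 × 65.25 = 186 kips.
Allowable strength R_n/Ω = 186 / 2 = 93 kips.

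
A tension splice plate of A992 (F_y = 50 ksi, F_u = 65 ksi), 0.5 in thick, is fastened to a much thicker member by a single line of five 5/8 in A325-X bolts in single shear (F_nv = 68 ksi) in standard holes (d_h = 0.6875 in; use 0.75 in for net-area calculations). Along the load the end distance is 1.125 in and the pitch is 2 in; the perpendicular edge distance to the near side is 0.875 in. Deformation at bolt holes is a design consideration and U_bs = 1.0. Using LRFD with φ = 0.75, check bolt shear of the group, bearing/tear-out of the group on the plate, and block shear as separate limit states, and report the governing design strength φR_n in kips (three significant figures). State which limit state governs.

Bolt shear: A_b = π·0.625²/4 = 0.3068 in²; R_n = 68 × 0.3068 × 5 × 1 = 104.3 kips → 0.75 × 104.3 = 78.2 kips.
Bearing: edge l_c = 0.7812, r_n = 30.47 kips; interior l_c = 1.312, r_n = 48.75 kips; R_n = 30.47 + 4·48.75 = 225.5 kips → 169 kips.
Block shear: A_gv = 4.562, A_nv = 2.875, A_nt = 0.25 in²; R_n = min(0.6F_uA_nv, 0.6F_yA_gv) + U_bs·F_u·A_nt = 128.4 kips → 96.3 kips.
Bolt shear governs: 78.2 kips.

78.2 kips (bolt shear governs)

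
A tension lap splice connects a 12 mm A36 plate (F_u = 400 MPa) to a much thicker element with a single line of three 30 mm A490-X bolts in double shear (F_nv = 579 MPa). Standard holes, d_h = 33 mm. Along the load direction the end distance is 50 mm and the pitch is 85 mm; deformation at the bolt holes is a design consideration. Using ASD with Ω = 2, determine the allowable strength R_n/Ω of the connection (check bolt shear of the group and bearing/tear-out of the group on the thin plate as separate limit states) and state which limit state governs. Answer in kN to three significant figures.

Bolt shear: A_b = π·30²/4 = 706.9 mm²; R_n = 579 × 706.9 × 3 × 2 / 1000 = 2456 kN → 2456 / 2 = 1230 kN.
Bearing (1.2 l_c t F_u ≤ 2.4 d t F_u): upper limit = 2.4·30·12·400 / 1000 = 345.6 kN.
  Edge l_c = 50 − 33/2 = 33.5 → r_n = 193 kN; interior l_c = 85 − 33 = 52 → r_n = 299.5 kN.
  R_n,bearing = 1·193 + 2·299.5 = 792 kN → 792 / 2 = 396 kN.
Bearing governs: 396 kN.

396 kN (bearing governs)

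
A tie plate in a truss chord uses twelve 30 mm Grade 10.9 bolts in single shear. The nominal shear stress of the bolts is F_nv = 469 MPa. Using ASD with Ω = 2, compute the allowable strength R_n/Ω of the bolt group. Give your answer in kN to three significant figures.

A_b = π × 30² / 4 = 706.9 mm².
R_n = F_nv · A_b · n · n_s = 469 × 706.9 × 12 × 1 / 1000 = 3978 kN.
Allowable strength R_n/Ω = 3978 / 2 = 1990 kN.

1990 kN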